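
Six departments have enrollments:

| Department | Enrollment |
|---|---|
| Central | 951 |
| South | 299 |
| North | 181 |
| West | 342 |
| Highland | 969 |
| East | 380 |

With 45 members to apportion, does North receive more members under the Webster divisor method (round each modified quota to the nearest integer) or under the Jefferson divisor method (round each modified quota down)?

Webster: Central 14, South 4, North 3, West 5, Highland 14, East 5.
Jefferson: Central 14, South 4, North 2, West 5, Highland 15, East 5.
North gets 3 under Webster and 2 under Jefferson.

Webster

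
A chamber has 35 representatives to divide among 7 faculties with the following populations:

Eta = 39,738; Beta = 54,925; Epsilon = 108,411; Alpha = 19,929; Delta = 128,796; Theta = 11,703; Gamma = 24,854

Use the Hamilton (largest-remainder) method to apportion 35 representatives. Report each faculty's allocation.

Standard divisor: 388356 ÷ 35 ≈ 11095.886.
Standard quotas: Eta 3.5813, Beta 4.9500, Epsilon 9.7704, Alpha 1.7961, Delta 11.6075, Theta 1.0547, Gamma 2.2399.
Lower quotas: Eta 3, Beta 4, Epsilon 9, Alpha 1, Delta 11, Theta 1, Gamma 2 (sum 31, leaving 4 seats).
Remainders in descending order: Beta 0.9500, Alpha 0.7961, Epsilon 0.7704, Delta 0.6075, Eta 0.5813, Gamma 0.2399, Theta 0.0547.
The surplus seats go to Beta, Alpha, Epsilon, Delta.

Eta=3, Beta=5, Epsilon=10, Alpha=2, Delta=12, Theta=1, Gamma=2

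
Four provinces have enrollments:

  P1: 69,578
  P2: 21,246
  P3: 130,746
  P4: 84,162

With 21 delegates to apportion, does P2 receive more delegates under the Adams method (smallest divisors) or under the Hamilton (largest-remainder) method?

Adams

Adams: P1 5, P2 2, P3 8, P4 6.
Hamilton: P1 5, P2 1, P3 9, P4 6.
P2 gets 2 under Adams and 1 under Hamilton.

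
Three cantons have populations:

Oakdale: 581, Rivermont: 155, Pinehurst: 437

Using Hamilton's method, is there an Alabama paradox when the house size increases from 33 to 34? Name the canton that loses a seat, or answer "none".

At 33 seats: Oakdale 16, Rivermont 5, Pinehurst 12.
At 34 seats: Oakdale 17, Rivermont 4, Pinehurst 13.
Rivermont drops from 5 to 4.

Rivermont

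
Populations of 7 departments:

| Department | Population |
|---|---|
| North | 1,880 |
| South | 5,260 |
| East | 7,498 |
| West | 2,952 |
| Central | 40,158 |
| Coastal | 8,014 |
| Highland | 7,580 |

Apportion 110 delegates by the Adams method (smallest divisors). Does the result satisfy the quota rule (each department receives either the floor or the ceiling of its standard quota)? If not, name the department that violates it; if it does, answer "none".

Standard quotas: North 2.820, South 7.889, East 11.246, West 4.427, Central 60.230, Coastal 12.020, Highland 11.369.
Adams allocation: North 3, South 8, East 11, West 5, Central 59, Coastal 12, Highland 12.
Central has quota 60.230 (lower 60, upper 61) but receives 59 — outside the quota interval.

Central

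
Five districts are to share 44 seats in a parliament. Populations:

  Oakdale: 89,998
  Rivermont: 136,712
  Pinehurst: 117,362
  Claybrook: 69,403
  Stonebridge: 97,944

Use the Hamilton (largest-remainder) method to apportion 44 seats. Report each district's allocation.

Oakdale 8, Rivermont 12, Pinehurst 10, Claybrook 6, Stonebridge 8

Standard divisor: 511419 ÷ 44 ≈ 11623.159.
Standard quotas: Oakdale 7.7430, Rivermont 11.7620, Pinehurst 10.0973, Claybrook 5.9711, Stonebridge 8.4266.
Lower quotas: Oakdale 7, Rivermont 11, Pinehurst 10, Claybrook 5, Stonebridge 8 (sum 41, leaving 3 seats).
Remainders in descending order: Claybrook 0.9711, Rivermont 0.7620, Oakdale 0.7430, Stonebridge 0.4266, Pinehurst 0.0973.
The surplus seats go to Claybrook, Rivermont, Oakdale.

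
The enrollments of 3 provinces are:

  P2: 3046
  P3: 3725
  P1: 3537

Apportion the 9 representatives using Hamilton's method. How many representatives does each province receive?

Total 10308; standard divisor 10308/9 ≈ 1145.333.
Standard quotas: P2 2.659, P3 3.252, P1 3.088.
Lower quotas: P2 2, P3 3, P1 3 (sum 8, leaving 1 seat).
Remainders in descending order: P2 0.659, P3 0.252, P1 0.088.
Largest remainder: P2 receives the extra seat.

P2: 3, P3: 3, P1: 3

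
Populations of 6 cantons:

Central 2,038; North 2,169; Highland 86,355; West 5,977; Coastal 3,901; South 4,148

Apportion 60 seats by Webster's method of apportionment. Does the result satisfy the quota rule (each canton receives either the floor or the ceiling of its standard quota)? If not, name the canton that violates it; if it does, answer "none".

Standard quotas: Central 1.169, North 1.244, Highland 49.540, West 3.429, Coastal 2.238, South 2.380.
Webster allocation: Central 1, North 1, Highland 51, West 3, Coastal 2, South 2.
Highland has quota 49.540 (lower 49, upper 50) but receives 51 — outside the quota interval.

Highland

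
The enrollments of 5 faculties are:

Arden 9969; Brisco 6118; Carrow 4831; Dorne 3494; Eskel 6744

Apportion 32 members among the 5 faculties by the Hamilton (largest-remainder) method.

The standard divisor is 31156/32 ≈ 973.625.
Standard quotas: Arden 10.2391, Brisco 6.2837, Carrow 4.9619, Dorne 3.5887, Eskel 6.9267.
Lower quotas: Arden 10, Brisco 6, Carrow 4, Dorne 3, Eskel 6 (sum 29, leaving 3 seats).
Remainders in descending order: Carrow 0.9619, Eskel 0.9267, Dorne 0.5887, Brisco 0.2837, Arden 0.2391.
Largest remainders: Carrow, Eskel, Dorne receive the extra seats.

Arden=10; Brisco=6; Carrow=5; Dorne=4; Eskel=7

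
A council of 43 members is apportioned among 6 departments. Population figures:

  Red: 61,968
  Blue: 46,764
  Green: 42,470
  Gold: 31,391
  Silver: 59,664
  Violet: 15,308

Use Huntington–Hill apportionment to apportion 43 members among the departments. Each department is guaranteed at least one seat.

With divisor 6079: modified quotas Red 10.194, Blue 7.693, Green 6.986, Gold 5.164, Silver 9.815, Violet 2.518.
Geometric-mean thresholds: Red √(10·11)=10.488, Blue √(7·8)=7.483, Green √(6·7)=6.481, Gold √(5·6)=5.477, Silver √(9·10)=9.487, Violet √(2·3)=2.449.
Each quota rounded against its threshold gives Red 10, Blue 8, Green 7, Gold 5, Silver 10, Violet 3 (total 43).

Red: 10, Blue: 8, Green: 7, Gold: 5, Silver: 10, Violet: 3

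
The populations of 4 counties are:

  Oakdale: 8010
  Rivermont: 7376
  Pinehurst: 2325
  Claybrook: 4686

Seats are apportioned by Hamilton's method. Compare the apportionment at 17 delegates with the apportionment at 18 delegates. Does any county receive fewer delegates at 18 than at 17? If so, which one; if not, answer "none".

none

At 17 seats: Oakdale 6, Rivermont 6, Pinehurst 2, Claybrook 3.
At 18 seats: Oakdale 6, Rivermont 6, Pinehurst 2, Claybrook 4.
No county's allocation decreased.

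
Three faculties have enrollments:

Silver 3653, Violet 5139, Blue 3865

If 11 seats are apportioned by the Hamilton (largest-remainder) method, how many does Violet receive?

5

The standard divisor is 12657/11 ≈ 1150.636.
Standard quotas: Silver 3.1748, Violet 4.4662, Blue 3.3590.
Lower quotas: Silver 3, Violet 4, Blue 3 (sum 10, leaving 1 seat).
Remainders in descending order: Violet 0.4662, Blue 0.3590, Silver 0.1748.
The surplus seat goes to Violet.
Violet receives 5.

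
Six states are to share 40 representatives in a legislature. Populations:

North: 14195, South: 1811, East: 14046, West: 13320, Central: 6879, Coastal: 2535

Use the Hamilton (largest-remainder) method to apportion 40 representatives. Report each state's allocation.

North 11; South 1; East 11; West 10; Central 5; Coastal 2

Total 52786; standard divisor 52786/40 ≈ 1319.65.
Standard quotas: North 10.7566, South 1.3723, East 10.6437, West 10.0936, Central 5.2127, Coastal 1.9210.
Lower quotas: North 10, South 1, East 10, West 10, Central 5, Coastal 1 (sum 37, leaving 3 seats).
Remainders in descending order: Coastal 0.9210, North 0.7566, East 0.6437, South 0.3723, Central 0.2127, West 0.0936.
Largest remainders: Coastal, North, East receive the extra seats.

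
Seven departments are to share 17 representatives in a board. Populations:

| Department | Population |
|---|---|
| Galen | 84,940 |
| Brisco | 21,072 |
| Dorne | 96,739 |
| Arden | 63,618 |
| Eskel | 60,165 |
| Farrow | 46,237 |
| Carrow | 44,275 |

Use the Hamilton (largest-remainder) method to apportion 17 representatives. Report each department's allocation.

The standard divisor is 417046/17 ≈ 24532.118.
Standard quotas: Galen 3.4624, Brisco 0.8590, Dorne 3.9434, Arden 2.5933, Eskel 2.4525, Farrow 1.8848, Carrow 1.8048.
Lower quotas: Galen 3, Brisco 0, Dorne 3, Arden 2, Eskel 2, Farrow 1, Carrow 1 (sum 12, leaving 5 seats).
Remainders in descending order: Dorne 0.9434, Farrow 0.8848, Brisco 0.8590, Carrow 0.8048, Arden 0.5933, Galen 0.4624, Eskel 0.4525.
Largest remainders: Dorne, Farrow, Brisco, Carrow, Arden receive the extra seats.

Galen 3, Brisco 1, Dorne 4, Arden 3, Eskel 2, Farrow 2, Carrow 2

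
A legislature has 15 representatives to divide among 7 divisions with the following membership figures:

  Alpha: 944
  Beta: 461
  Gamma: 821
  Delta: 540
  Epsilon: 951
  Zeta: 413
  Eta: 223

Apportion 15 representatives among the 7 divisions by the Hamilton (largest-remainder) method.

Alpha=3; Beta=2; Gamma=3; Delta=2; Epsilon=3; Zeta=1; Eta=1

The standard divisor is 4353/15 ≈ 290.2.
Standard quotas: Alpha 3.253, Beta 1.589, Gamma 2.829, Delta 1.861, Epsilon 3.277, Zeta 1.423, Eta 0.768.
Lower quotas: Alpha 3, Beta 1, Gamma 2, Delta 1, Epsilon 3, Zeta 1, Eta 0 (sum 11, leaving 4 seats).
Remainders in descending order: Delta 0.861, Gamma 0.829, Eta 0.768, Beta 0.589, Zeta 0.423, Epsilon 0.277, Alpha 0.253.
Largest remainders: Delta, Gamma, Eta, Beta receive the extra seats.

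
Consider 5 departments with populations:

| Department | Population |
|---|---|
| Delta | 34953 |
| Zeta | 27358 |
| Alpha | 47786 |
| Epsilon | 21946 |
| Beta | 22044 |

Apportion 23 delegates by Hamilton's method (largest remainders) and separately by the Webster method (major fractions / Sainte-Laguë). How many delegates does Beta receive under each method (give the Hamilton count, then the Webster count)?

4 and 3

Hamilton: Delta 5, Zeta 4, Alpha 7, Epsilon 3, Beta 4.
Webster: Delta 5, Zeta 4, Alpha 8, Epsilon 3, Beta 3.
Beta gets 4 under Hamilton and 3 under Webster.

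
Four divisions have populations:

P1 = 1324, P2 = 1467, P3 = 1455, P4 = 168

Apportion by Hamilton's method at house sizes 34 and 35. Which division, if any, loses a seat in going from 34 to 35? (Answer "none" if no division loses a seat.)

none

At 34 seats: P1 10, P2 12, P3 11, P4 1.
At 35 seats: P1 10, P2 12, P3 12, P4 1.
No division's allocation decreased.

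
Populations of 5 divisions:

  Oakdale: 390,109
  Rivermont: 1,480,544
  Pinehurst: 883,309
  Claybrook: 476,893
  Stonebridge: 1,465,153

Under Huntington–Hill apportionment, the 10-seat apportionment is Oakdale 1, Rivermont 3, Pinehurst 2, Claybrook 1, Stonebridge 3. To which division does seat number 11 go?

Rivermont

Priority for the next seat is population ÷ (√(s·(s+1))).
Priorities: Oakdale 275848.719, Rivermont 427396.238, Pinehurst 360609.389, Claybrook 337214.274, Stonebridge 422953.239.
Highest priority: Rivermont.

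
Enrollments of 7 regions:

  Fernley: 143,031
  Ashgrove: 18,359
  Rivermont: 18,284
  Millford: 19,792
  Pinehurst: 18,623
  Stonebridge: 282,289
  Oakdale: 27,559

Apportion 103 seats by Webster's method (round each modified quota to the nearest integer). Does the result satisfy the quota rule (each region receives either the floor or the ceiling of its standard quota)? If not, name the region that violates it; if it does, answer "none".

Standard quotas: Fernley 27.905, Ashgrove 3.582, Rivermont 3.567, Millford 3.861, Pinehurst 3.633, Stonebridge 55.074, Oakdale 5.377.
Webster allocation: Fernley 28, Ashgrove 4, Rivermont 4, Millford 4, Pinehurst 4, Stonebridge 54, Oakdale 5.
Stonebridge has quota 55.074 (lower 55, upper 56) but receives 54 — outside the quota interval.

Stonebridge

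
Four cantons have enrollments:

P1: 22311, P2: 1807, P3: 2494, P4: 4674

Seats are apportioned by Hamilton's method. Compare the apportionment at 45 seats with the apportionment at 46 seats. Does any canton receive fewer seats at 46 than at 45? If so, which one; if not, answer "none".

P2

At 45 seats: P1 32, P2 3, P3 3, P4 7.
At 46 seats: P1 33, P2 2, P3 4, P4 7.
P2 drops from 3 to 2.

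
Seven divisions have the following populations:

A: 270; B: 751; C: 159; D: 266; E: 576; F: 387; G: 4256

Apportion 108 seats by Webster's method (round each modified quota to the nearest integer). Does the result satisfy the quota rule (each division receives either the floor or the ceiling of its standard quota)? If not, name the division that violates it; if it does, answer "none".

Standard quotas: A 4.375, B 12.169, C 2.576, D 4.310, E 9.334, F 6.271, G 68.964.
Webster allocation: A 4, B 12, C 3, D 4, E 9, F 6, G 70.
G has quota 68.964 (lower 68, upper 69) but receives 70 — outside the quota interval.

G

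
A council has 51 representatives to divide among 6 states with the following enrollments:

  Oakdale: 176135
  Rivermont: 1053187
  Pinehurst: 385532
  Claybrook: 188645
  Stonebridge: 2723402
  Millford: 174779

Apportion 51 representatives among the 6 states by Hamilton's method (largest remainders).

Total 4701680; standard divisor 4701680/51 ≈ 92189.804.
Standard quotas: Oakdale 1.9106, Rivermont 11.4241, Pinehurst 4.1819, Claybrook 2.0463, Stonebridge 29.5412, Millford 1.8959.
Lower quotas: Oakdale 1, Rivermont 11, Pinehurst 4, Claybrook 2, Stonebridge 29, Millford 1 (sum 48, leaving 3 seats).
Remainders in descending order: Oakdale 0.9106, Millford 0.8959, Stonebridge 0.5412, Rivermont 0.4241, Pinehurst 0.1819, Claybrook 0.0463.
Largest remainders: Oakdale, Millford, Stonebridge receive the extra seats.

Oakdale: 2, Rivermont: 11, Pinehurst: 4, Claybrook: 2, Stonebridge: 30, Millford: 2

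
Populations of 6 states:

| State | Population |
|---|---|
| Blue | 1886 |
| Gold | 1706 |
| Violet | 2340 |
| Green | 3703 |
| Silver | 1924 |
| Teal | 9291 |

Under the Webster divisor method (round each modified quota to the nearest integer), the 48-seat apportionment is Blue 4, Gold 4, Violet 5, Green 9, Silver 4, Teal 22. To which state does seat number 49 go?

Priority for the next seat is population ÷ (current seats + 0.5).
Priorities: Blue 419.111, Gold 379.111, Violet 425.455, Green 389.789, Silver 427.556, Teal 412.933.
Highest priority: Silver.

Silver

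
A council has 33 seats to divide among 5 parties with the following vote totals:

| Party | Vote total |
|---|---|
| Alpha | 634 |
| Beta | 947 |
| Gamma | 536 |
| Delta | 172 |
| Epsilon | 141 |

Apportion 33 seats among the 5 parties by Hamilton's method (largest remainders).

Standard divisor: 2430 ÷ 33 ≈ 73.636.
Standard quotas: Alpha 8.610, Beta 12.860, Gamma 7.279, Delta 2.336, Epsilon 1.915.
Lower quotas: Alpha 8, Beta 12, Gamma 7, Delta 2, Epsilon 1 (sum 30, leaving 3 seats).
Remainders in descending order: Epsilon 0.915, Beta 0.860, Alpha 0.610, Delta 0.336, Gamma 0.279.
The surplus seats go to Epsilon, Beta, Alpha.

Alpha=9, Beta=13, Gamma=7, Delta=2, Epsilon=2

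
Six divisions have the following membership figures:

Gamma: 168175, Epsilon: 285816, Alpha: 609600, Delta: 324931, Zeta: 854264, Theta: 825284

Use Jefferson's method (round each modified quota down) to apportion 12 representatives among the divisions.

Standard divisor 3068070/12 ≈ 255672.5; standard quotas: Gamma 0.658, Epsilon 1.118, Alpha 2.384, Delta 1.271, Zeta 3.341, Theta 3.228.
Rounding down gives 0, 1, 2, 1, 3, 3 = 10 seats, so the divisor must be adjusted.
With modified divisor 204800: modified quotas Gamma 0.821, Epsilon 1.396, Alpha 2.977, Delta 1.587, Zeta 4.171, Theta 4.030.
Rounding down: Gamma 0, Epsilon 1, Alpha 2, Delta 1, Zeta 4, Theta 4 (total 12).

Gamma: 0; Epsilon: 1; Alpha: 2; Delta: 1; Zeta: 4; Theta: 4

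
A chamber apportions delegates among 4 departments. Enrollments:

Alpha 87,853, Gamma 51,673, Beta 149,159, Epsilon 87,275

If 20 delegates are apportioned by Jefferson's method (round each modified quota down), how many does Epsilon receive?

5

Standard divisor 375960/20 ≈ 18798; standard quotas: Alpha 4.674, Gamma 2.749, Beta 7.935, Epsilon 4.643.
Rounding down gives 4, 2, 7, 4 = 17 seats, so the divisor must be adjusted.
With modified divisor 17340: modified quotas Alpha 5.066, Gamma 2.980, Beta 8.602, Epsilon 5.033.
Rounding down: Alpha 5, Gamma 2, Beta 8, Epsilon 5 (total 20).
Epsilon receives 5.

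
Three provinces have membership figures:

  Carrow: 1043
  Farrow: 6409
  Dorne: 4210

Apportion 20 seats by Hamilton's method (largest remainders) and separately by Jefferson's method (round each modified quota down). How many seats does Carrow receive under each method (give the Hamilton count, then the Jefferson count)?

2 and 1

Hamilton: Carrow 2, Farrow 11, Dorne 7.
Jefferson: Carrow 1, Farrow 12, Dorne 7.
Carrow gets 2 under Hamilton and 1 under Jefferson.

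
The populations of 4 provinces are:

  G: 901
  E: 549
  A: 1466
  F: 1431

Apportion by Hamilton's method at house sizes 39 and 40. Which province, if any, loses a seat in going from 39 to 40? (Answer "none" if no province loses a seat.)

none

At 39 seats: G 8, E 5, A 13, F 13.
At 40 seats: G 8, E 5, A 14, F 13.
No province's allocation decreased.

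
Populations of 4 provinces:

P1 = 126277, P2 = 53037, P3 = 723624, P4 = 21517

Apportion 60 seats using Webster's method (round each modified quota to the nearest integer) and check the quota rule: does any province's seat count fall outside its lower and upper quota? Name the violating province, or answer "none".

Standard quotas: P1 8.196, P2 3.442, P3 46.965, P4 1.397.
Webster allocation: P1 8, P2 3, P3 48, P4 1.
P3 has quota 46.965 (lower 46, upper 47) but receives 48 — outside the quota interval.

P3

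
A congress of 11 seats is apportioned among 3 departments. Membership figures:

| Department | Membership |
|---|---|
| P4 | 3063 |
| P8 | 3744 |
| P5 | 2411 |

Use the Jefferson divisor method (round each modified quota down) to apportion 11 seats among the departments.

Standard divisor 9218/11 ≈ 838; standard quotas: P4 3.655, P8 4.468, P5 2.877.
Rounding down gives 3, 4, 2 = 9 seats, so the divisor must be adjusted.
With modified divisor 760: modified quotas P4 4.030, P8 4.926, P5 3.172.
Rounding down: P4 4, P8 4, P5 3 (total 11).

P4 4, P8 4, P5 3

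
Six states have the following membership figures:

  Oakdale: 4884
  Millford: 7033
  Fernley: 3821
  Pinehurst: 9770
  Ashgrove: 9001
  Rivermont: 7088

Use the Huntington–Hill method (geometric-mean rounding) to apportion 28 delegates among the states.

Oakdale=3, Millford=5, Fernley=3, Pinehurst=6, Ashgrove=6, Rivermont=5

With divisor 1534: modified quotas Oakdale 3.184, Millford 4.585, Fernley 2.491, Pinehurst 6.369, Ashgrove 5.868, Rivermont 4.621.
Geometric-mean thresholds: Oakdale √(3·4)=3.464, Millford √(4·5)=4.472, Fernley √(2·3)=2.449, Pinehurst √(6·7)=6.481, Ashgrove √(5·6)=5.477, Rivermont √(4·5)=4.472.
Each quota rounded against its threshold gives Oakdale 3, Millford 5, Fernley 3, Pinehurst 6, Ashgrove 6, Rivermont 5 (total 28).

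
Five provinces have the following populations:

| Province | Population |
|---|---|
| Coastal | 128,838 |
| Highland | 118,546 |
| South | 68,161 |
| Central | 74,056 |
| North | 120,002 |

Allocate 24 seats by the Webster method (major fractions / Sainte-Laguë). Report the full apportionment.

Coastal=6, Highland=6, South=3, Central=3, North=6

Standard divisor 509603/24 ≈ 21233.458; standard quotas: Coastal 6.068, Highland 5.583, South 3.210, Central 3.488, North 5.652.
Rounding to the nearest integer gives Coastal 6, Highland 6, South 3, Central 3, North 6 — total 24, matching the house size, so no adjustment is needed.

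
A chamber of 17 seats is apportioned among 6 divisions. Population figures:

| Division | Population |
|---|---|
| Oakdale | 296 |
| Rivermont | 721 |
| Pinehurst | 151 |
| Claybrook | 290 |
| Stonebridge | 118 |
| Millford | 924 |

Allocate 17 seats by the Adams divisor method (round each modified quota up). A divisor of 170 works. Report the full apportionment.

With modified divisor 170: modified quotas Oakdale 1.741, Rivermont 4.241, Pinehurst 0.888, Claybrook 1.706, Stonebridge 0.694, Millford 5.435.
Rounding up: Oakdale 2, Rivermont 5, Pinehurst 1, Claybrook 2, Stonebridge 1, Millford 6 (total 17).

Oakdale=2, Rivermont=5, Pinehurst=1, Claybrook=2, Stonebridge=1, Millford=6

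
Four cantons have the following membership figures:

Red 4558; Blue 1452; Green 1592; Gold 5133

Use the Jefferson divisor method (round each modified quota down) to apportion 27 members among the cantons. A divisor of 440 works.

Red=10, Blue=3, Green=3, Gold=11

With modified divisor 440: modified quotas Red 10.359, Blue 3.300, Green 3.618, Gold 11.666.
Rounding down: Red 10, Blue 3, Green 3, Gold 11 (total 27).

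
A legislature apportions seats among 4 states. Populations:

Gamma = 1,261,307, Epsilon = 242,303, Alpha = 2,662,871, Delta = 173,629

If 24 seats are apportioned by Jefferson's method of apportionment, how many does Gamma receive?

7

Standard divisor 4340110/24 ≈ 180837.917; standard quotas: Gamma 6.975, Epsilon 1.340, Alpha 14.725, Delta 0.960.
Rounding down gives 6, 1, 14, 0 = 21 seats, so the divisor must be adjusted.
With modified divisor 170000: modified quotas Gamma 7.419, Epsilon 1.425, Alpha 15.664, Delta 1.021.
Rounding down: Gamma 7, Epsilon 1, Alpha 15, Delta 1 (total 24).
Gamma receives 7.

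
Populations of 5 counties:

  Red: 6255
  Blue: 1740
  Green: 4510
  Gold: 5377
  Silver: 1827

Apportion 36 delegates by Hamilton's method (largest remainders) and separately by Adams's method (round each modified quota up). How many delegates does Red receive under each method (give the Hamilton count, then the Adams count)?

Hamilton: Red 12, Blue 3, Green 8, Gold 10, Silver 3.
Adams: Red 11, Blue 3, Green 8, Gold 10, Silver 4.
Red gets 12 under Hamilton and 11 under Adams.

12 and 11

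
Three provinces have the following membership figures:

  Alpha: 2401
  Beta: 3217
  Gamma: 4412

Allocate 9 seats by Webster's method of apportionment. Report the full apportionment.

Standard divisor 10030/9 ≈ 1114.444; standard quotas: Alpha 2.154, Beta 2.887, Gamma 3.959.
Rounding to the nearest integer gives Alpha 2, Beta 3, Gamma 4 — total 9, matching the house size, so no adjustment is needed.

Alpha: 2; Beta: 3; Gamma: 4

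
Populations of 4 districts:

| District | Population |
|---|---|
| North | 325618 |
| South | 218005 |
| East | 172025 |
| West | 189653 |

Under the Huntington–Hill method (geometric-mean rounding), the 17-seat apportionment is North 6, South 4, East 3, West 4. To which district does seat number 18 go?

North

Priority for the next seat is population ÷ (√(s·(s+1))).
Priorities: North 50243.948, South 48747.400, East 49659.340, West 42407.700.
Highest priority: North.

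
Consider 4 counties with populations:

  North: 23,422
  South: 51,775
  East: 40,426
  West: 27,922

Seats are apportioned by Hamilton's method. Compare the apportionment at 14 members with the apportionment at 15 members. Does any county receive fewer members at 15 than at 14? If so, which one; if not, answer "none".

none

At 14 seats: North 2, South 5, East 4, West 3.
At 15 seats: North 3, South 5, East 4, West 3.
No county's allocation decreased.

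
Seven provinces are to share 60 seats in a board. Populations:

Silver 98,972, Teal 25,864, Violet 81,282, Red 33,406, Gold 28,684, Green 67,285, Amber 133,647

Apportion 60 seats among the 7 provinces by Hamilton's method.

Silver 13; Teal 3; Violet 10; Red 4; Gold 4; Green 9; Amber 17

Total 469140; standard divisor 469140/60 = 7819.
Standard quotas: Silver 12.6579, Teal 3.3078, Violet 10.3954, Red 4.2724, Gold 3.6685, Green 8.6053, Amber 17.0926.
Lower quotas: Silver 12, Teal 3, Violet 10, Red 4, Gold 3, Green 8, Amber 17 (sum 57, leaving 3 seats).
Remainders in descending order: Gold 0.6685, Silver 0.6579, Green 0.6053, Violet 0.3954, Teal 0.3078, Red 0.2724, Amber 0.0926.
The surplus seats go to Gold, Silver, Green.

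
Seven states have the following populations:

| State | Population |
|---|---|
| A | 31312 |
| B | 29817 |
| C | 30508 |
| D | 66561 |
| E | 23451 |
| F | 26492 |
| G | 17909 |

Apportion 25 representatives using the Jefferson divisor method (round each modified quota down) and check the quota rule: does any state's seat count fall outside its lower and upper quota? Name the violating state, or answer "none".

none

Standard quotas: A 3.463, B 3.298, C 3.374, D 7.361, E 2.594, F 2.930, G 1.981.
Jefferson allocation: A 4, B 3, C 3, D 8, E 2, F 3, G 2.
Every allocation lies between the lower and upper quota.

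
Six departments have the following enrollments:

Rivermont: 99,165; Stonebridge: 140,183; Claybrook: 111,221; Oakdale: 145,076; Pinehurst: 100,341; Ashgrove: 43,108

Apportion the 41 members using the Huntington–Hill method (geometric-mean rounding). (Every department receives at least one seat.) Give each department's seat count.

Rivermont 6, Stonebridge 9, Claybrook 7, Oakdale 9, Pinehurst 7, Ashgrove 3

With divisor 15392: modified quotas Rivermont 6.443, Stonebridge 9.108, Claybrook 7.226, Oakdale 9.425, Pinehurst 6.519, Ashgrove 2.801.
Geometric-mean thresholds: Rivermont √(6·7)=6.481, Stonebridge √(9·10)=9.487, Claybrook √(7·8)=7.483, Oakdale √(9·10)=9.487, Pinehurst √(6·7)=6.481, Ashgrove √(2·3)=2.449.
Each quota rounded against its threshold gives Rivermont 6, Stonebridge 9, Claybrook 7, Oakdale 9, Pinehurst 7, Ashgrove 3 (total 41).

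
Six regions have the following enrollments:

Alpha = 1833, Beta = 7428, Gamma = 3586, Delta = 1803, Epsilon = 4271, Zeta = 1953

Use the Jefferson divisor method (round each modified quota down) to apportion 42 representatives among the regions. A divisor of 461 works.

With modified divisor 461: modified quotas Alpha 3.976, Beta 16.113, Gamma 7.779, Delta 3.911, Epsilon 9.265, Zeta 4.236.
Rounding down: Alpha 3, Beta 16, Gamma 7, Delta 3, Epsilon 9, Zeta 4 (total 42).

Alpha=3, Beta=16, Gamma=7, Delta=3, Epsilon=9, Zeta=4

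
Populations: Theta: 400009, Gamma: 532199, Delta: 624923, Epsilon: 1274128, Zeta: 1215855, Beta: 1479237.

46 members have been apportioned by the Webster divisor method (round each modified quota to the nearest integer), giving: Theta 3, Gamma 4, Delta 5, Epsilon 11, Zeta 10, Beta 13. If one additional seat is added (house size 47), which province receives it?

Gamma

Priority for the next seat is population ÷ (current seats + 0.5).
Priorities: Theta 114288.286, Gamma 118266.444, Delta 113622.364, Epsilon 110793.739, Zeta 115795.714, Beta 109573.111.
Highest priority: Gamma.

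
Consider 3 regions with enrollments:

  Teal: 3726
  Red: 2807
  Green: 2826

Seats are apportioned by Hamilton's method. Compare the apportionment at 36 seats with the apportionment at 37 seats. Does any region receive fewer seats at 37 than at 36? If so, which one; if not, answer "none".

none

At 36 seats: Teal 14, Red 11, Green 11.
At 37 seats: Teal 15, Red 11, Green 11.
No region's allocation decreased.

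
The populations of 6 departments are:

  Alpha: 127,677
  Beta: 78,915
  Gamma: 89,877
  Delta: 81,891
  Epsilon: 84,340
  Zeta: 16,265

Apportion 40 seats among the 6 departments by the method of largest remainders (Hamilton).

Alpha: 11; Beta: 7; Gamma: 7; Delta: 7; Epsilon: 7; Zeta: 1

Standard divisor: 478965 ÷ 40 ≈ 11974.125.
Standard quotas: Alpha 10.6627, Beta 6.5905, Gamma 7.5059, Delta 6.8390, Epsilon 7.0435, Zeta 1.3583.
Lower quotas: Alpha 10, Beta 6, Gamma 7, Delta 6, Epsilon 7, Zeta 1 (sum 37, leaving 3 seats).
Remainders in descending order: Delta 0.8390, Alpha 0.6627, Beta 0.5905, Gamma 0.5059, Zeta 0.3583, Epsilon 0.0435.
Largest remainders: Delta, Alpha, Beta receive the extra seats.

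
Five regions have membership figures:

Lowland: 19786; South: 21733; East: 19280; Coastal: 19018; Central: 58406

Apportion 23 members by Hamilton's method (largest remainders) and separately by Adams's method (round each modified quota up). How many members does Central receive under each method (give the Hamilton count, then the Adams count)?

Hamilton: Lowland 3, South 4, East 3, Coastal 3, Central 10.
Adams: Lowland 4, South 4, East 3, Coastal 3, Central 9.
Central gets 10 under Hamilton and 9 under Adams.

10 and 9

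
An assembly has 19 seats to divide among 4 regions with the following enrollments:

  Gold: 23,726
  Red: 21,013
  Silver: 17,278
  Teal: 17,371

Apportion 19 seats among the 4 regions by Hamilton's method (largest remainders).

Gold 6, Red 5, Silver 4, Teal 4

Total 79388; standard divisor 79388/19 ≈ 4178.316.
Standard quotas: Gold 5.6784, Red 5.0291, Silver 4.1352, Teal 4.1574.
Lower quotas: Gold 5, Red 5, Silver 4, Teal 4 (sum 18, leaving 1 seat).
Remainders in descending order: Gold 0.6784, Teal 0.1574, Silver 0.1352, Red 0.0291.
The surplus seat goes to Gold.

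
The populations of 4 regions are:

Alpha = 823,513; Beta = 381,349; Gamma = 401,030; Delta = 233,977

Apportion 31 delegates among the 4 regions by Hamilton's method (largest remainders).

Standard divisor: 1839869 ÷ 31 ≈ 59350.613.
Standard quotas: Alpha 13.8754, Beta 6.4254, Gamma 6.7570, Delta 3.9423.
Lower quotas: Alpha 13, Beta 6, Gamma 6, Delta 3 (sum 28, leaving 3 seats).
Remainders in descending order: Delta 0.9423, Alpha 0.8754, Gamma 0.7570, Beta 0.4254.
The surplus seats go to Delta, Alpha, Gamma.

Alpha 14, Beta 6, Gamma 7, Delta 4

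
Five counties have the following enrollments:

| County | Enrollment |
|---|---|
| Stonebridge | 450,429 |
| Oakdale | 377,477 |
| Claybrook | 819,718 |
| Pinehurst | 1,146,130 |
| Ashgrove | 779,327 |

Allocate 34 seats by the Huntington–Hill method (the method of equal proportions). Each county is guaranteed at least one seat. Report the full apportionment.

With divisor 106555: modified quotas Stonebridge 4.227, Oakdale 3.543, Claybrook 7.693, Pinehurst 10.756, Ashgrove 7.314.
Geometric-mean thresholds: Stonebridge √(4·5)=4.472, Oakdale √(3·4)=3.464, Claybrook √(7·8)=7.483, Pinehurst √(10·11)=10.488, Ashgrove √(7·8)=7.483.
Each quota rounded against its threshold gives Stonebridge 4, Oakdale 4, Claybrook 8, Pinehurst 11, Ashgrove 7 (total 34).

Stonebridge 4; Oakdale 4; Claybrook 8; Pinehurst 11; Ashgrove 7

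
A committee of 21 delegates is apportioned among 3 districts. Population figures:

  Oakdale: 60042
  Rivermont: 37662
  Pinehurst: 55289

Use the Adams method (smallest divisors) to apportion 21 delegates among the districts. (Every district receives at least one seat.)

Oakdale: 8; Rivermont: 5; Pinehurst: 8

Standard divisor 152993/21 ≈ 7285.381; standard quotas: Oakdale 8.241, Rivermont 5.170, Pinehurst 7.589.
Rounding up gives 9, 6, 8 = 23 seats, so the divisor must be adjusted.
With modified divisor 7700: modified quotas Oakdale 7.798, Rivermont 4.891, Pinehurst 7.180.
Rounding up: Oakdale 8, Rivermont 5, Pinehurst 8 (total 21).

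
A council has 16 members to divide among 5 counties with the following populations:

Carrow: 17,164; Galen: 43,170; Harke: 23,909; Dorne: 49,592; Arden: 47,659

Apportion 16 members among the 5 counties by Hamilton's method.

The standard divisor is 181494/16 ≈ 11343.375.
Standard quotas: Carrow 1.5131, Galen 3.8057, Harke 2.1078, Dorne 4.3719, Arden 4.2015.
Lower quotas: Carrow 1, Galen 3, Harke 2, Dorne 4, Arden 4 (sum 14, leaving 2 seats).
Remainders in descending order: Galen 0.8057, Carrow 0.5131, Dorne 0.3719, Arden 0.2015, Harke 0.1078.
The surplus seats go to Galen, Carrow.

Carrow 2, Galen 4, Harke 2, Dorne 4, Arden 4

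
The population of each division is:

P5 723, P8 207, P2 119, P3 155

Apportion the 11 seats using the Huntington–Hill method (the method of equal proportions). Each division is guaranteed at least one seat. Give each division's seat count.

With divisor 111: modified quotas P5 6.514, P8 1.865, P2 1.072, P3 1.396.
Geometric-mean thresholds: P5 √(6·7)=6.481, P8 √(1·2)=1.414, P2 √(1·2)=1.414, P3 √(1·2)=1.414.
Each quota rounded against its threshold gives P5 7, P8 2, P2 1, P3 1 (total 11).

P5: 7, P8: 2, P2: 1, P3: 1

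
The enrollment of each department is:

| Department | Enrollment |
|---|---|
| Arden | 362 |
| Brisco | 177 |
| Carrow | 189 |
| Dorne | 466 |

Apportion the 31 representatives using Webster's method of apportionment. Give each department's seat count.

Arden 9; Brisco 5; Carrow 5; Dorne 12

Standard divisor 1194/31 ≈ 38.516; standard quotas: Arden 9.399, Brisco 4.595, Carrow 4.907, Dorne 12.099.
Rounding to the nearest integer gives Arden 9, Brisco 5, Carrow 5, Dorne 12 — total 31, matching the house size, so no adjustment is needed.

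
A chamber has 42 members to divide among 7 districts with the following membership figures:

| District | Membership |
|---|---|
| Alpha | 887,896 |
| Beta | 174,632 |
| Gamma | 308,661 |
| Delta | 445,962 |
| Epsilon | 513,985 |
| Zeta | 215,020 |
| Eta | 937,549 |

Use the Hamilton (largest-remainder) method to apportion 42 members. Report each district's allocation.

Alpha: 11, Beta: 2, Gamma: 4, Delta: 5, Epsilon: 6, Zeta: 3, Eta: 11

The standard divisor is 3483705/42 ≈ 82945.357.
Standard quotas: Alpha 10.7046, Beta 2.1054, Gamma 3.7213, Delta 5.3766, Epsilon 6.1967, Zeta 2.5923, Eta 11.3032.
Lower quotas: Alpha 10, Beta 2, Gamma 3, Delta 5, Epsilon 6, Zeta 2, Eta 11 (sum 39, leaving 3 seats).
Remainders in descending order: Gamma 0.7213, Alpha 0.7046, Zeta 0.5923, Delta 0.3766, Eta 0.3032, Epsilon 0.1967, Beta 0.1054.
The surplus seats go to Gamma, Alpha, Zeta.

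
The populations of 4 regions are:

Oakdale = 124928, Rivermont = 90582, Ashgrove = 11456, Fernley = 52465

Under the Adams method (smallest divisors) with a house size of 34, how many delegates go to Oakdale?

Standard divisor 279431/34 ≈ 8218.559; standard quotas: Oakdale 15.201, Rivermont 11.022, Ashgrove 1.394, Fernley 6.384.
Rounding up gives 16, 12, 2, 7 = 37 seats, so the divisor must be adjusted.
With modified divisor 8800: modified quotas Oakdale 14.196, Rivermont 10.293, Ashgrove 1.302, Fernley 5.962.
Rounding up: Oakdale 15, Rivermont 11, Ashgrove 2, Fernley 6 (total 34).
Oakdale receives 15.

15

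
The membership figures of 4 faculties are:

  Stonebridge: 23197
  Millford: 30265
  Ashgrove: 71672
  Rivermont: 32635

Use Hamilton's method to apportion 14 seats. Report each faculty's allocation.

Stonebridge=2, Millford=3, Ashgrove=6, Rivermont=3

The standard divisor is 157769/14 ≈ 11269.214.
Standard quotas: Stonebridge 2.0584, Millford 2.6856, Ashgrove 6.3600, Rivermont 2.8959.
Lower quotas: Stonebridge 2, Millford 2, Ashgrove 6, Rivermont 2 (sum 12, leaving 2 seats).
Remainders in descending order: Rivermont 0.8959, Millford 0.6856, Ashgrove 0.3600, Stonebridge 0.0584.
The surplus seats go to Rivermont, Millford.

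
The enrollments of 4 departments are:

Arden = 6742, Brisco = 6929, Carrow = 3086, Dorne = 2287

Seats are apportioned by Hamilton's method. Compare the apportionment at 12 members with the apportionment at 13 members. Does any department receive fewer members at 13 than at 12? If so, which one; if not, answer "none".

Dorne

At 12 seats: Arden 4, Brisco 4, Carrow 2, Dorne 2.
At 13 seats: Arden 5, Brisco 5, Carrow 2, Dorne 1.
Dorne drops from 2 to 1.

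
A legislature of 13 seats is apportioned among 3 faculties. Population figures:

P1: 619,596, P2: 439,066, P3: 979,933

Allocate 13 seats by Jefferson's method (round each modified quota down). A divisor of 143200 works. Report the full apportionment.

With modified divisor 143200: modified quotas P1 4.327, P2 3.066, P3 6.843.
Rounding down: P1 4, P2 3, P3 6 (total 13).

P1: 4; P2: 3; P3: 6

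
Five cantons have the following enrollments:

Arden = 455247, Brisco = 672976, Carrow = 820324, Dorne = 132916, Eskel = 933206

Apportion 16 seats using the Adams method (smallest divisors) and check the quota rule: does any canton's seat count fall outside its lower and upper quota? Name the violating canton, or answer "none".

none

Standard quotas: Arden 2.416, Brisco 3.572, Carrow 4.354, Dorne 0.705, Eskel 4.953.
Adams allocation: Arden 3, Brisco 3, Carrow 4, Dorne 1, Eskel 5.
Every allocation lies between the lower and upper quota.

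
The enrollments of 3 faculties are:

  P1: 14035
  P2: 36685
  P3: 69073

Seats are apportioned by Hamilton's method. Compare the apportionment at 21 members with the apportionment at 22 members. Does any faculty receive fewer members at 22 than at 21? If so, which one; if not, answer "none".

At 21 seats: P1 3, P2 6, P3 12.
At 22 seats: P1 2, P2 7, P3 13.
P1 drops from 3 to 2.

P1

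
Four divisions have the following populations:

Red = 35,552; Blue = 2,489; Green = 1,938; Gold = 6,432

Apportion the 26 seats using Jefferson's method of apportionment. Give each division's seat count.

Red=21, Blue=1, Green=1, Gold=3

Standard divisor 46411/26 ≈ 1785.038; standard quotas: Red 19.917, Blue 1.394, Green 1.086, Gold 3.603.
Rounding down gives 19, 1, 1, 3 = 24 seats, so the divisor must be adjusted.
With modified divisor 1650: modified quotas Red 21.547, Blue 1.508, Green 1.175, Gold 3.898.
Rounding down: Red 21, Blue 1, Green 1, Gold 3 (total 26).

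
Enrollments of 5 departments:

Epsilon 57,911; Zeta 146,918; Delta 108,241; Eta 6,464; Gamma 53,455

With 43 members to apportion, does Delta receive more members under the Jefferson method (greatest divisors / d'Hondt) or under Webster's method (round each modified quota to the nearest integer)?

Jefferson: Epsilon 7, Zeta 17, Delta 13, Eta 0, Gamma 6.
Webster: Epsilon 7, Zeta 17, Delta 12, Eta 1, Gamma 6.
Delta gets 13 under Jefferson and 12 under Webster.

Jefferson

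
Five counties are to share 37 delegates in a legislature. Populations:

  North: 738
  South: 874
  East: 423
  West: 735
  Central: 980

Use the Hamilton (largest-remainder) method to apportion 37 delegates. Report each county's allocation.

North 7, South 9, East 4, West 7, Central 10

Standard divisor: 3750 ÷ 37 ≈ 101.351.
Standard quotas: North 7.282, South 8.623, East 4.174, West 7.252, Central 9.669.
Lower quotas: North 7, South 8, East 4, West 7, Central 9 (sum 35, leaving 2 seats).
Remainders in descending order: Central 0.669, South 0.623, North 0.282, West 0.252, East 0.174.
Largest remainders: Central, South receive the extra seats.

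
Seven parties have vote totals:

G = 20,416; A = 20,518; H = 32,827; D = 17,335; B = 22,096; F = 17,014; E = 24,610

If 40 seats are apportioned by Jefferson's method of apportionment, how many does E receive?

Standard divisor 154816/40 ≈ 3870.4; standard quotas: G 5.275, A 5.301, H 8.482, D 4.479, B 5.709, F 4.396, E 6.359.
Rounding down gives 5, 5, 8, 4, 5, 4, 6 = 37 seats, so the divisor must be adjusted.
With modified divisor 3500: modified quotas G 5.833, A 5.862, H 9.379, D 4.953, B 6.313, F 4.861, E 7.031.
Rounding down: G 5, A 5, H 9, D 4, B 6, F 4, E 7 (total 40).
E receives 7.

7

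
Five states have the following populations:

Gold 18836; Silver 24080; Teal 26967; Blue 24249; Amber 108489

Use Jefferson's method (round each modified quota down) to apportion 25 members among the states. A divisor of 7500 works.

Gold 2, Silver 3, Teal 3, Blue 3, Amber 14

With modified divisor 7500: modified quotas Gold 2.511, Silver 3.211, Teal 3.596, Blue 3.233, Amber 14.465.
Rounding down: Gold 2, Silver 3, Teal 3, Blue 3, Amber 14 (total 25).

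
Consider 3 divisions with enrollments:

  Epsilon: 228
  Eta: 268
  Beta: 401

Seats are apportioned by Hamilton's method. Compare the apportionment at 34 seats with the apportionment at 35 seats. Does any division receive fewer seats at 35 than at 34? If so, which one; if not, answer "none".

At 34 seats: Epsilon 9, Eta 10, Beta 15.
At 35 seats: Epsilon 9, Eta 10, Beta 16.
No division's allocation decreased.

none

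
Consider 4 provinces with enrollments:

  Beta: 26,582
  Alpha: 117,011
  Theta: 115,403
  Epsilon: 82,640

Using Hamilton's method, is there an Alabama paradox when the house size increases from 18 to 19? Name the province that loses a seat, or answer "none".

Beta

At 18 seats: Beta 2, Alpha 6, Theta 6, Epsilon 4.
At 19 seats: Beta 1, Alpha 7, Theta 6, Epsilon 5.
Beta drops from 2 to 1.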